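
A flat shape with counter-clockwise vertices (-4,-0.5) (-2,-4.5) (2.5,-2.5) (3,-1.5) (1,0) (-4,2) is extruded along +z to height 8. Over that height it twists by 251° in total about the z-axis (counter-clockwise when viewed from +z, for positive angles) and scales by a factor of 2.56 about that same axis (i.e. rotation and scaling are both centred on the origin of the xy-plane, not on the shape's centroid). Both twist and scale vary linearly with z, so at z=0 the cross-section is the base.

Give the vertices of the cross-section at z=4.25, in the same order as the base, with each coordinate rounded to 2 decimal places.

Cross-section at z=4.25: (5.69,-4.69) (8.50,2.99) (0.19,6.46) (-1.77,5.87) (-1.26,1.33) (2.36,-7.83)

t = z/height = 4.25/8 = 0.53125
s = 1 + (scale-1)·z/height = 1 + (2.56-1)·4.25/8 = 1.828750
θ = twist·z/height = 251°·4.25/8 = 133.3438° = 2.327287 rad
cos θ = -0.686374, sin θ = 0.727249 (intermediates below are computed at full precision and shown rounded to 5 d.p.)
v1: (-4,-0.5) → rotate → (3.10912,-2.56581) → ×s → (5.68580,-4.69222) → (5.69,-4.69)
v2: (-2,-4.5) → rotate → (4.64537,1.63418) → ×s → (8.49522,2.98852) → (8.50,2.99)
v3: (2.5,-2.5) → rotate → (0.10219,3.53406) → ×s → (0.18688,6.46291) → (0.19,6.46)
v4: (3,-1.5) → rotate → (-0.96825,3.21131) → ×s → (-1.77068,5.87268) → (-1.77,5.87)
v5: (1,0) → rotate → (-0.68637,0.72725) → ×s → (-1.25521,1.32996) → (-1.26,1.33)
v6: (-4,2) → rotate → (1.29100,-4.28174) → ×s → (2.36091,-7.83024) → (2.36,-7.83)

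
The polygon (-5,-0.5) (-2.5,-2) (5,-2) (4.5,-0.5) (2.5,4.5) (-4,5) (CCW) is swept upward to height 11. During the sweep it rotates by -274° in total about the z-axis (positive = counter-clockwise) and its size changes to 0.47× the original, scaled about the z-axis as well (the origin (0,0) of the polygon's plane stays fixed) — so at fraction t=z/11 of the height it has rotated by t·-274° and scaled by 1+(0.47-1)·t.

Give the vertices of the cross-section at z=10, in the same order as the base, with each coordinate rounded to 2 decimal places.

t = z/height = 10/11 = 0.909091
s = 1 + (scale-1)·z/height = 1 + (0.47-1)·10/11 = 0.518182
θ = twist·z/height = -274°·10/11 = -249.0909° = -4.347457 rad
cos θ = -0.356886, sin θ = 0.934148 (intermediates below are computed at full precision and shown rounded to 5 d.p.)
v1: (-5,-0.5) → rotate → (2.25151,-4.49230) → ×s → (1.16669,-2.32783) → (1.17,-2.33)
v2: (-2.5,-2) → rotate → (2.76051,-1.62160) → ×s → (1.43045,-0.84028) → (1.43,-0.84)
v3: (5,-2) → rotate → (0.08386,5.38451) → ×s → (0.04346,2.79016) → (0.04,2.79)
v4: (4.5,-0.5) → rotate → (-1.13891,4.38211) → ×s → (-0.59016,2.27073) → (-0.59,2.27)
v5: (2.5,4.5) → rotate → (-5.09588,0.72938) → ×s → (-2.64059,0.37795) → (-2.64,0.38)
v6: (-4,5) → rotate → (-3.24319,-5.52102) → ×s → (-1.68056,-2.86089) → (-1.68,-2.86)

Cross-section at z=10: (1.17,-2.33) (1.43,-0.84) (0.04,2.79) (-0.59,2.27) (-2.64,0.38) (-1.68,-2.86)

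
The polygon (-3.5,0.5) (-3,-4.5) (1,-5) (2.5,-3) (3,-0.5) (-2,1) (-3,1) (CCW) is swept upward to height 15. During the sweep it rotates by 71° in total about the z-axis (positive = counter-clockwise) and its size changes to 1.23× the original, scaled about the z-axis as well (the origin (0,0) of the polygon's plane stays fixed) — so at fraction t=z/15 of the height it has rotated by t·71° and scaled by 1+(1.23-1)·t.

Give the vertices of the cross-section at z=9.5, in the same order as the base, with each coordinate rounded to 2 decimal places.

Cross-section at z=9.5: (-3.24,-2.43) (1.21,-6.08) (4.86,-3.24) (4.46,-0.41) (2.84,2.02) (-2.43,-0.81) (-3.24,-1.62)

t = z/height = 9.5/15 = 0.633333
s = 1 + (scale-1)·z/height = 1 + (1.23-1)·9.5/15 = 1.145667
θ = twist·z/height = 71°·9.5/15 = 44.9667° = 0.784816 rad
cos θ = 0.707518, sin θ = 0.706695 (intermediates below are computed at full precision and shown rounded to 5 d.p.)
v1: (-3.5,0.5) → rotate → (-2.82966,-2.11967) → ×s → (-3.24185,-2.42844) → (-3.24,-2.43)
v2: (-3,-4.5) → rotate → (1.05757,-5.30392) → ×s → (1.21163,-6.07652) → (1.21,-6.08)
v3: (1,-5) → rotate → (4.24099,-2.83089) → ×s → (4.85877,-3.24326) → (4.86,-3.24)
v4: (2.5,-3) → rotate → (3.88888,-0.35582) → ×s → (4.45536,-0.40765) → (4.46,-0.41)
v5: (3,-0.5) → rotate → (2.47590,1.76633) → ×s → (2.83656,2.02362) → (2.84,2.02)
v6: (-2,1) → rotate → (-2.12173,-0.70587) → ×s → (-2.43080,-0.80869) → (-2.43,-0.81)
v7: (-3,1) → rotate → (-2.82925,-1.41257) → ×s → (-3.24138,-1.61833) → (-3.24,-1.62)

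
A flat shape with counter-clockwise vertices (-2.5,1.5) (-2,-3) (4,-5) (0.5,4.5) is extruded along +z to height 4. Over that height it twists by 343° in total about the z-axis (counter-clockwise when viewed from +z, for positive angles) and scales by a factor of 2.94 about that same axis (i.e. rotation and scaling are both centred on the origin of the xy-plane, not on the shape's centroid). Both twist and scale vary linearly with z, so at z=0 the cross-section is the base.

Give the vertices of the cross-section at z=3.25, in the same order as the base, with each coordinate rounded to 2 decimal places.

t = z/height = 3.25/4 = 0.8125
s = 1 + (scale-1)·z/height = 1 + (2.94-1)·3.25/4 = 2.576250
θ = twist·z/height = 343°·3.25/4 = 278.6875° = 4.864014 rad
cos θ = 0.151045, sin θ = -0.988527 (intermediates below are computed at full precision and shown rounded to 5 d.p.)
v1: (-2.5,1.5) → rotate → (1.10518,2.69788) → ×s → (2.84721,6.95043) → (2.85,6.95)
v2: (-2,-3) → rotate → (-3.26767,1.52392) → ×s → (-8.41834,3.92599) → (-8.42,3.93)
v3: (4,-5) → rotate → (-4.33845,-4.70933) → ×s → (-11.17694,-12.13242) → (-11.18,-12.13)
v4: (0.5,4.5) → rotate → (4.52389,0.18544) → ×s → (11.65468,0.47774) → (11.65,0.48)

Cross-section at z=3.25: (2.85,6.95) (-8.42,3.93) (-11.18,-12.13) (11.65,0.48)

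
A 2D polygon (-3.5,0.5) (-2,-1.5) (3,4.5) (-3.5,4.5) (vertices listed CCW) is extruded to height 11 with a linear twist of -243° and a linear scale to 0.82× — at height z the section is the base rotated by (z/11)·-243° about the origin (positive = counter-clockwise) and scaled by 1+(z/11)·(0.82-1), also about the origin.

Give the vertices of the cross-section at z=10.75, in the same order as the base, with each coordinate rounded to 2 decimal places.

Cross-section at z=10.75: (1.20,-2.65) (1.93,-0.73) (-4.46,0.09) (-1.58,-4.43)

t = z/height = 10.75/11 = 0.977273
s = 1 + (scale-1)·z/height = 1 + (0.82-1)·10.75/11 = 0.824091
θ = twist·z/height = -243°·10.75/11 = -237.4773° = -4.144760 rad
cos θ = -0.537634, sin θ = 0.843178 (intermediates below are computed at full precision and shown rounded to 5 d.p.)
v1: (-3.5,0.5) → rotate → (1.46013,-3.21994) → ×s → (1.20328,-2.65352) → (1.20,-2.65)
v2: (-2,-1.5) → rotate → (2.34004,-0.87991) → ×s → (1.92840,-0.72512) → (1.93,-0.73)
v3: (3,4.5) → rotate → (-5.40720,0.11018) → ×s → (-4.45603,0.09080) → (-4.46,0.09)
v4: (-3.5,4.5) → rotate → (-1.91258,-5.37048) → ×s → (-1.57614,-4.42576) → (-1.58,-4.43)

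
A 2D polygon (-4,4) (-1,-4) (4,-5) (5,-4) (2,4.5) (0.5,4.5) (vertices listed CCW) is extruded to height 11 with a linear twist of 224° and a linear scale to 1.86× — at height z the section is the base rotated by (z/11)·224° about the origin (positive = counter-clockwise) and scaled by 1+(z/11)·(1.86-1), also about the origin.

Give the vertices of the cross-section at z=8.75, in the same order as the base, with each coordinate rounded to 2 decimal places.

t = z/height = 8.75/11 = 0.795455
s = 1 + (scale-1)·z/height = 1 + (1.86-1)·8.75/11 = 1.684091
θ = twist·z/height = 224°·8.75/11 = 178.1818° = 3.109859 rad
cos θ = -0.999497, sin θ = 0.031728 (intermediates below are computed at full precision and shown rounded to 5 d.p.)
v1: (-4,4) → rotate → (3.87107,-4.12490) → ×s → (6.51924,-6.94670) → (6.52,-6.95)
v2: (-1,-4) → rotate → (1.12641,3.96626) → ×s → (1.89697,6.67954) → (1.90,6.68)
v3: (4,-5) → rotate → (-3.83935,5.12439) → ×s → (-6.46581,8.62995) → (-6.47,8.63)
v4: (5,-4) → rotate → (-4.87057,4.15663) → ×s → (-8.20248,7.00014) → (-8.20,7.00)
v5: (2,4.5) → rotate → (-2.14177,-4.43428) → ×s → (-3.60693,-7.46773) → (-3.61,-7.47)
v6: (0.5,4.5) → rotate → (-0.64252,-4.48187) → ×s → (-1.08207,-7.54788) → (-1.08,-7.55)

Cross-section at z=8.75: (6.52,-6.95) (1.90,6.68) (-6.47,8.63) (-8.20,7.00) (-3.61,-7.47) (-1.08,-7.55)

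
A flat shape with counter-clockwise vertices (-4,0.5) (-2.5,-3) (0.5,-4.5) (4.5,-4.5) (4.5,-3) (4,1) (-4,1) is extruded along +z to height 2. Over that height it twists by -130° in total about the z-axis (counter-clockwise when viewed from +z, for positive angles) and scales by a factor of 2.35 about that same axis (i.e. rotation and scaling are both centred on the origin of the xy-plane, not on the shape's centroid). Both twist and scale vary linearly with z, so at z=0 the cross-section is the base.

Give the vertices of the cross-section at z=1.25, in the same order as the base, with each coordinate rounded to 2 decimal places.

t = z/height = 1.25/2 = 0.625
s = 1 + (scale-1)·z/height = 1 + (2.35-1)·1.25/2 = 1.843750
θ = twist·z/height = -130°·1.25/2 = -81.2500° = -1.418080 rad
cos θ = 0.152123, sin θ = -0.988362 (intermediates below are computed at full precision and shown rounded to 5 d.p.)
v1: (-4,0.5) → rotate → (-0.11431,4.02951) → ×s → (-0.21076,7.42940) → (-0.21,7.43)
v2: (-2.5,-3) → rotate → (-3.34539,2.01453) → ×s → (-6.16807,3.71430) → (-6.17,3.71)
v3: (0.5,-4.5) → rotate → (-4.37157,-1.17874) → ×s → (-8.06007,-2.17329) → (-8.06,-2.17)
v4: (4.5,-4.5) → rotate → (-3.76307,-5.13218) → ×s → (-6.93816,-9.46246) → (-6.94,-9.46)
v5: (4.5,-3) → rotate → (-2.28053,-4.90400) → ×s → (-4.20473,-9.04174) → (-4.20,-9.04)
v6: (4,1) → rotate → (1.59686,-3.80132) → ×s → (2.94420,-7.00869) → (2.94,-7.01)
v7: (-4,1) → rotate → (0.37987,4.10557) → ×s → (0.70038,7.56964) → (0.70,7.57)

Cross-section at z=1.25: (-0.21,7.43) (-6.17,3.71) (-8.06,-2.17) (-6.94,-9.46) (-4.20,-9.04) (2.94,-7.01) (0.70,7.57)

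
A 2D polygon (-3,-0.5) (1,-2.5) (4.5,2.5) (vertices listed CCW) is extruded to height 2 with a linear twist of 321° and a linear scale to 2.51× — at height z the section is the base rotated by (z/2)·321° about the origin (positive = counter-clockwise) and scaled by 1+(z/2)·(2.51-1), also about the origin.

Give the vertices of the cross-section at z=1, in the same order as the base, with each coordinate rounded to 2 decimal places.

t = z/height = 1/2 = 0.5
s = 1 + (scale-1)·z/height = 1 + (2.51-1)·1/2 = 1.755000
θ = twist·z/height = 321°·1/2 = 160.5000° = 2.801253 rad
cos θ = -0.942641, sin θ = 0.333807 (intermediates below are computed at full precision and shown rounded to 5 d.p.)
v1: (-3,-0.5) → rotate → (2.99483,-0.53010) → ×s → (5.25592,-0.93033) → (5.26,-0.93)
v2: (1,-2.5) → rotate → (-0.10812,2.69041) → ×s → (-0.18976,4.72167) → (-0.19,4.72)
v3: (4.5,2.5) → rotate → (-5.07640,-0.85447) → ×s → (-8.90909,-1.49960) → (-8.91,-1.50)

Cross-section at z=1: (5.26,-0.93) (-0.19,4.72) (-8.91,-1.50)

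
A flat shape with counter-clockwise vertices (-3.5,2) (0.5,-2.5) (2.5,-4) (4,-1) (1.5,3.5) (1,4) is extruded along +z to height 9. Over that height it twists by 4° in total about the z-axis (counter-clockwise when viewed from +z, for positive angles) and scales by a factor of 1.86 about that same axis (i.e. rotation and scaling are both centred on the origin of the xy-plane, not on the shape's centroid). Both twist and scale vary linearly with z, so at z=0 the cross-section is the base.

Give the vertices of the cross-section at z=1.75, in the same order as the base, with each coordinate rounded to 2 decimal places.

t = z/height = 1.75/9 = 0.194444
s = 1 + (scale-1)·z/height = 1 + (1.86-1)·1.75/9 = 1.167222
θ = twist·z/height = 4°·1.75/9 = 0.7778° = 0.013575 rad
cos θ = 0.999908, sin θ = 0.013574 (intermediates below are computed at full precision and shown rounded to 5 d.p.)
v1: (-3.5,2) → rotate → (-3.52683,1.95231) → ×s → (-4.11659,2.27877) → (-4.12,2.28)
v2: (0.5,-2.5) → rotate → (0.53389,-2.49298) → ×s → (0.62317,-2.90986) → (0.62,-2.91)
v3: (2.5,-4) → rotate → (2.55407,-3.96570) → ×s → (2.98116,-4.62885) → (2.98,-4.63)
v4: (4,-1) → rotate → (4.01321,-0.94561) → ×s → (4.68430,-1.10374) → (4.68,-1.10)
v5: (1.5,3.5) → rotate → (1.45235,3.52004) → ×s → (1.69522,4.10867) → (1.70,4.11)
v6: (1,4) → rotate → (0.94561,4.01321) → ×s → (1.10374,4.68430) → (1.10,4.68)

Cross-section at z=1.75: (-4.12,2.28) (0.62,-2.91) (2.98,-4.63) (4.68,-1.10) (1.70,4.11) (1.10,4.68)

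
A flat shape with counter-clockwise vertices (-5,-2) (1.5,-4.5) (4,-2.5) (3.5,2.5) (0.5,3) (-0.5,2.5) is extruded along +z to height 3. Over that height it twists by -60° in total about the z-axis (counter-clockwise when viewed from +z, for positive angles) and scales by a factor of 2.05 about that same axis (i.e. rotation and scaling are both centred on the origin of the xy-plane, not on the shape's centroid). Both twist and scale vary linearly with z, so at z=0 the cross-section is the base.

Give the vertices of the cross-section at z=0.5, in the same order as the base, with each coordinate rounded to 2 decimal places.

t = z/height = 0.5/3 = 0.166667
s = 1 + (scale-1)·z/height = 1 + (2.05-1)·0.5/3 = 1.175000
θ = twist·z/height = -60°·0.5/3 = -10.0000° = -0.174533 rad
cos θ = 0.984808, sin θ = -0.173648 (intermediates below are computed at full precision and shown rounded to 5 d.p.)
v1: (-5,-2) → rotate → (-5.27134,-1.10137) → ×s → (-6.19382,-1.29412) → (-6.19,-1.29)
v2: (1.5,-4.5) → rotate → (0.69579,-4.69211) → ×s → (0.81756,-5.51323) → (0.82,-5.51)
v3: (4,-2.5) → rotate → (3.50511,-3.15661) → ×s → (4.11850,-3.70902) → (4.12,-3.71)
v4: (3.5,2.5) → rotate → (3.88095,1.85425) → ×s → (4.56011,2.17874) → (4.56,2.18)
v5: (0.5,3) → rotate → (1.01335,2.86760) → ×s → (1.19068,3.36943) → (1.19,3.37)
v6: (-0.5,2.5) → rotate → (-0.05828,2.54884) → ×s → (-0.06848,2.99489) → (-0.07,2.99)

Cross-section at z=0.5: (-6.19,-1.29) (0.82,-5.51) (4.12,-3.71) (4.56,2.18) (1.19,3.37) (-0.07,2.99)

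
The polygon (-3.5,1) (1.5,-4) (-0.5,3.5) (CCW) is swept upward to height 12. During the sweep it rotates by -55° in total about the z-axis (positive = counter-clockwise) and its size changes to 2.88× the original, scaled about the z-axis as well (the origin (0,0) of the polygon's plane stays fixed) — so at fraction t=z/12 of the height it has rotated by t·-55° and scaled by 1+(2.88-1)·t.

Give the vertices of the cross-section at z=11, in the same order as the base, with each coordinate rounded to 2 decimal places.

t = z/height = 11/12 = 0.916667
s = 1 + (scale-1)·z/height = 1 + (2.88-1)·11/12 = 2.723333
θ = twist·z/height = -55°·11/12 = -50.4167° = -0.879937 rad
cos θ = 0.637200, sin θ = -0.770699 (intermediates below are computed at full precision and shown rounded to 5 d.p.)
v1: (-3.5,1) → rotate → (-1.45950,3.33465) → ×s → (-3.97471,9.08135) → (-3.97,9.08)
v2: (1.5,-4) → rotate → (-2.12699,-3.70485) → ×s → (-5.79252,-10.08953) → (-5.79,-10.09)
v3: (-0.5,3.5) → rotate → (2.37885,2.61555) → ×s → (6.47839,7.12301) → (6.48,7.12)

Cross-section at z=11: (-3.97,9.08) (-5.79,-10.09) (6.48,7.12)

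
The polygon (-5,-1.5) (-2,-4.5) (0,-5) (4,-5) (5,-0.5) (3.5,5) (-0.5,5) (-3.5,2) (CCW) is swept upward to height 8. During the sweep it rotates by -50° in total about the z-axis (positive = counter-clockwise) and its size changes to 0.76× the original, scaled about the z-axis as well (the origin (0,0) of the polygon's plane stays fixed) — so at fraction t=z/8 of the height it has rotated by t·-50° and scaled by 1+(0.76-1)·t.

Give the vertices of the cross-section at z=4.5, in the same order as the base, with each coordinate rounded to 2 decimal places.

t = z/height = 4.5/8 = 0.5625
s = 1 + (scale-1)·z/height = 1 + (0.76-1)·4.5/8 = 0.865000
θ = twist·z/height = -50°·4.5/8 = -28.1250° = -0.490874 rad
cos θ = 0.881921, sin θ = -0.471397 (intermediates below are computed at full precision and shown rounded to 5 d.p.)
v1: (-5,-1.5) → rotate → (-5.11670,1.03410) → ×s → (-4.42595,0.89450) → (-4.43,0.89)
v2: (-2,-4.5) → rotate → (-3.88513,-3.02585) → ×s → (-3.36064,-2.61736) → (-3.36,-2.62)
v3: (0,-5) → rotate → (-2.35698,-4.40961) → ×s → (-2.03879,-3.81431) → (-2.04,-3.81)
v4: (4,-5) → rotate → (1.17070,-6.29519) → ×s → (1.01266,-5.44534) → (1.01,-5.45)
v5: (5,-0.5) → rotate → (4.17391,-2.79794) → ×s → (3.61043,-2.42022) → (3.61,-2.42)
v6: (3.5,5) → rotate → (5.44371,2.75972) → ×s → (4.70881,2.38716) → (4.71,2.39)
v7: (-0.5,5) → rotate → (1.91602,4.64530) → ×s → (1.65736,4.01819) → (1.66,4.02)
v8: (-3.5,2) → rotate → (-2.14393,3.41373) → ×s → (-1.85450,2.95288) → (-1.85,2.95)

Cross-section at z=4.5: (-4.43,0.89) (-3.36,-2.62) (-2.04,-3.81) (1.01,-5.45) (3.61,-2.42) (4.71,2.39) (1.66,4.02) (-1.85,2.95)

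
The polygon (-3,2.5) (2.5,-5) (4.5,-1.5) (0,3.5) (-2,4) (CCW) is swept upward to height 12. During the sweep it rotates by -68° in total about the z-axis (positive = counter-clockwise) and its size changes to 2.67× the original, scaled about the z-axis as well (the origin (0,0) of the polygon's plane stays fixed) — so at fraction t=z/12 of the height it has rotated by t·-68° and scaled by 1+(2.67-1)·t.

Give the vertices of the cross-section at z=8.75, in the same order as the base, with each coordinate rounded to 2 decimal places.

Cross-section at z=8.75: (-0.09,8.66) (-4.85,-11.41) (3.94,-9.75) (5.91,5.03) (3.88,9.13)

t = z/height = 8.75/12 = 0.729167
s = 1 + (scale-1)·z/height = 1 + (2.67-1)·8.75/12 = 2.217708
θ = twist·z/height = -68°·8.75/12 = -49.5833° = -0.865392 rad
cos θ = 0.648341, sin θ = -0.761350 (intermediates below are computed at full precision and shown rounded to 5 d.p.)
v1: (-3,2.5) → rotate → (-0.04165,3.90490) → ×s → (-0.09237,8.65994) → (-0.09,8.66)
v2: (2.5,-5) → rotate → (-2.18590,-5.14508) → ×s → (-4.84768,-11.41029) → (-4.85,-11.41)
v3: (4.5,-1.5) → rotate → (1.77551,-4.39859) → ×s → (3.93757,-9.75478) → (3.94,-9.75)
v4: (0,3.5) → rotate → (2.66472,2.26919) → ×s → (5.90958,5.03241) → (5.91,5.03)
v5: (-2,4) → rotate → (1.74872,4.11607) → ×s → (3.87814,9.12823) → (3.88,9.13)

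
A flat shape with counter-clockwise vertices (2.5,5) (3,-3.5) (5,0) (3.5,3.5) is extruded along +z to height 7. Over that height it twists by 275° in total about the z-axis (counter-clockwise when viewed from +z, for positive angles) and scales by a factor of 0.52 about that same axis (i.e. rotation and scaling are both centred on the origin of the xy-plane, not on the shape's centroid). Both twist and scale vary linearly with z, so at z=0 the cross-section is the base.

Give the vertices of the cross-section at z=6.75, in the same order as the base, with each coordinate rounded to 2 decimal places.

t = z/height = 6.75/7 = 0.964286
s = 1 + (scale-1)·z/height = 1 + (0.52-1)·6.75/7 = 0.537143
θ = twist·z/height = 275°·6.75/7 = 265.1786° = 4.628239 rad
cos θ = -0.084051, sin θ = -0.996461 (intermediates below are computed at full precision and shown rounded to 5 d.p.)
v1: (2.5,5) → rotate → (4.77218,-2.91141) → ×s → (2.56334,-1.56384) → (2.56,-1.56)
v2: (3,-3.5) → rotate → (-3.73977,-2.69521) → ×s → (-2.00879,-1.44771) → (-2.01,-1.45)
v3: (5,0) → rotate → (-0.42025,-4.98231) → ×s → (-0.22574,-2.67621) → (-0.23,-2.68)
v4: (3.5,3.5) → rotate → (3.19344,-3.78179) → ×s → (1.71533,-2.03136) → (1.72,-2.03)

Cross-section at z=6.75: (2.56,-1.56) (-2.01,-1.45) (-0.23,-2.68) (1.72,-2.03)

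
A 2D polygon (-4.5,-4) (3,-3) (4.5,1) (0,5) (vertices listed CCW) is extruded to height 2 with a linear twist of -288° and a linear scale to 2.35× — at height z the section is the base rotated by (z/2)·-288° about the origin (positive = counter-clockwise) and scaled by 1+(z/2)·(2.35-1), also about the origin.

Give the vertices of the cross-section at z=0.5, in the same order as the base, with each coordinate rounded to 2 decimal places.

Cross-section at z=0.5: (-6.95,4.07) (-2.58,-5.06) (3.13,-5.31) (6.36,2.07)

t = z/height = 0.5/2 = 0.25
s = 1 + (scale-1)·z/height = 1 + (2.35-1)·0.5/2 = 1.337500
θ = twist·z/height = -288°·0.5/2 = -72.0000° = -1.256637 rad
cos θ = 0.309017, sin θ = -0.951057 (intermediates below are computed at full precision and shown rounded to 5 d.p.)
v1: (-4.5,-4) → rotate → (-5.19480,3.04369) → ×s → (-6.94805,4.07093) → (-6.95,4.07)
v2: (3,-3) → rotate → (-1.92612,-3.78022) → ×s → (-2.57618,-5.05604) → (-2.58,-5.06)
v3: (4.5,1) → rotate → (2.34163,-3.97074) → ×s → (3.13193,-5.31086) → (3.13,-5.31)
v4: (0,5) → rotate → (4.75528,1.54508) → ×s → (6.36019,2.06655) → (6.36,2.07)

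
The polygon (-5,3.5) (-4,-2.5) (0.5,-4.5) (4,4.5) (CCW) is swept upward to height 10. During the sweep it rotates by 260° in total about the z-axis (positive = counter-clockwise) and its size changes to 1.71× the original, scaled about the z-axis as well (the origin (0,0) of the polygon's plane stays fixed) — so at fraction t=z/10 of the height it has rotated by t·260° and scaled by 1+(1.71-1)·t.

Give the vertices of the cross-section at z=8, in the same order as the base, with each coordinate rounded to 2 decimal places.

Cross-section at z=8: (9.50,-1.16) (3.70,6.41) (-4.00,5.86) (-2.23,-9.17)

t = z/height = 8/10 = 0.8
s = 1 + (scale-1)·z/height = 1 + (1.71-1)·8/10 = 1.568000
θ = twist·z/height = 260°·8/10 = 208.0000° = 3.630285 rad
cos θ = -0.882948, sin θ = -0.469472 (intermediates below are computed at full precision and shown rounded to 5 d.p.)
v1: (-5,3.5) → rotate → (6.05789,-0.74296) → ×s → (9.49877,-1.16496) → (9.50,-1.16)
v2: (-4,-2.5) → rotate → (2.35811,4.08526) → ×s → (3.69752,6.40568) → (3.70,6.41)
v3: (0.5,-4.5) → rotate → (-2.55410,3.73853) → ×s → (-4.00482,5.86201) → (-4.00,5.86)
v4: (4,4.5) → rotate → (-1.41917,-5.85115) → ×s → (-2.22526,-9.17460) → (-2.23,-9.17)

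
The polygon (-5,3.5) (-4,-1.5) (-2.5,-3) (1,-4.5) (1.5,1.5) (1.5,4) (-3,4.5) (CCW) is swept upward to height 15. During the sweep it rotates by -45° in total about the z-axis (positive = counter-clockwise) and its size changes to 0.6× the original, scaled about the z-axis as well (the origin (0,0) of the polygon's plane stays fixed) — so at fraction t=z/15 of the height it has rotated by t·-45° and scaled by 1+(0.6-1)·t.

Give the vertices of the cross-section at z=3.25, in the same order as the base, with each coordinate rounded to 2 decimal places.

Cross-section at z=3.25: (-3.96,3.92) (-3.83,-0.73) (-2.71,-2.31) (0.20,-4.21) (1.58,1.12) (1.97,3.37) (-2.00,4.51)

t = z/height = 3.25/15 = 0.216667
s = 1 + (scale-1)·z/height = 1 + (0.6-1)·3.25/15 = 0.913333
θ = twist·z/height = -45°·3.25/15 = -9.7500° = -0.170170 rad
cos θ = 0.985556, sin θ = -0.169350 (intermediates below are computed at full precision and shown rounded to 5 d.p.)
v1: (-5,3.5) → rotate → (-4.33506,4.29619) → ×s → (-3.95935,3.92386) → (-3.96,3.92)
v2: (-4,-1.5) → rotate → (-4.19625,-0.80094) → ×s → (-3.83257,-0.73152) → (-3.83,-0.73)
v3: (-2.5,-3) → rotate → (-2.97194,-2.53329) → ×s → (-2.71437,-2.31374) → (-2.71,-2.31)
v4: (1,-4.5) → rotate → (0.22348,-4.60435) → ×s → (0.20411,-4.20531) → (0.20,-4.21)
v5: (1.5,1.5) → rotate → (1.73236,1.22431) → ×s → (1.58222,1.11820) → (1.58,1.12)
v6: (1.5,4) → rotate → (2.15573,3.68820) → ×s → (1.96890,3.36856) → (1.97,3.37)
v7: (-3,4.5) → rotate → (-2.19460,4.94305) → ×s → (-2.00440,4.51465) → (-2.00,4.51)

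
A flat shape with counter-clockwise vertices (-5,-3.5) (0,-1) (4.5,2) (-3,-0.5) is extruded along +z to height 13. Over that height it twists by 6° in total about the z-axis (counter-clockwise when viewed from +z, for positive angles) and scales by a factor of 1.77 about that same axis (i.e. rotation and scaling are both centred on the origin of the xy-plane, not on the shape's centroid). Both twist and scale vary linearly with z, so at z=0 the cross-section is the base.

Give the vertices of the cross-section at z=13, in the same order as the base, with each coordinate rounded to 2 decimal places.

Cross-section at z=13: (-8.15,-7.09) (0.19,-1.76) (7.55,4.35) (-5.19,-1.44)

t = z/height = 13/13 = 1
s = 1 + (scale-1)·z/height = 1 + (1.77-1)·13/13 = 1.770000
θ = twist·z/height = 6°·13/13 = 6.0000° = 0.104720 rad
cos θ = 0.994522, sin θ = 0.104528 (intermediates below are computed at full precision and shown rounded to 5 d.p.)
v1: (-5,-3.5) → rotate → (-4.60676,-4.00347) → ×s → (-8.15396,-7.08614) → (-8.15,-7.09)
v2: (0,-1) → rotate → (0.10453,-0.99452) → ×s → (0.18502,-1.76030) → (0.19,-1.76)
v3: (4.5,2) → rotate → (4.26629,2.45942) → ×s → (7.55134,4.35318) → (7.55,4.35)
v4: (-3,-0.5) → rotate → (-2.93130,-0.81085) → ×s → (-5.18840,-1.43520) → (-5.19,-1.44)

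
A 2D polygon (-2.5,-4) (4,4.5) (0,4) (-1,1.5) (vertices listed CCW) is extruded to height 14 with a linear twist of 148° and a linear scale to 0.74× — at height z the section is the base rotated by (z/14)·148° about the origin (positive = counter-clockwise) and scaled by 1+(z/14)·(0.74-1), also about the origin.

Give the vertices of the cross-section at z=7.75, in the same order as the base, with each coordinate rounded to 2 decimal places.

Cross-section at z=7.75: (3.09,-2.60) (-3.33,3.93) (-3.39,0.48) (-1.39,-0.67)

t = z/height = 7.75/14 = 0.553571
s = 1 + (scale-1)·z/height = 1 + (0.74-1)·7.75/14 = 0.856071
θ = twist·z/height = 148°·7.75/14 = 81.9286° = 1.429923 rad
cos θ = 0.140408, sin θ = 0.990094 (intermediates below are computed at full precision and shown rounded to 5 d.p.)
v1: (-2.5,-4) → rotate → (3.60936,-3.03686) → ×s → (3.08987,-2.59977) → (3.09,-2.60)
v2: (4,4.5) → rotate → (-3.89379,4.59221) → ×s → (-3.33336,3.93126) → (-3.33,3.93)
v3: (0,4) → rotate → (-3.96038,0.56163) → ×s → (-3.39036,0.48080) → (-3.39,0.48)
v4: (-1,1.5) → rotate → (-1.62555,-0.77948) → ×s → (-1.39159,-0.66729) → (-1.39,-0.67)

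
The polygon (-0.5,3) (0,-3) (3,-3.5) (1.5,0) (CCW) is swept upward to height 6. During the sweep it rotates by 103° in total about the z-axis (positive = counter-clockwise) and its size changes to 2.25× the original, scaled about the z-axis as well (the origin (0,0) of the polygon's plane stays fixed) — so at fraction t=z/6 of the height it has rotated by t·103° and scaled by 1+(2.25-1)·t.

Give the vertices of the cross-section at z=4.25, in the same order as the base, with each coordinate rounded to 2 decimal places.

t = z/height = 4.25/6 = 0.708333
s = 1 + (scale-1)·z/height = 1 + (2.25-1)·4.25/6 = 1.885417
θ = twist·z/height = 103°·4.25/6 = 72.9583° = 1.273363 rad
cos θ = 0.293067, sin θ = 0.956092 (intermediates below are computed at full precision and shown rounded to 5 d.p.)
v1: (-0.5,3) → rotate → (-3.01481,0.40116) → ×s → (-5.68417,0.75634) → (-5.68,0.76)
v2: (0,-3) → rotate → (2.86828,-0.87920) → ×s → (5.40789,-1.65766) → (5.41,-1.66)
v3: (3,-3.5) → rotate → (4.22552,1.84254) → ×s → (7.96687,3.47396) → (7.97,3.47)
v4: (1.5,0) → rotate → (0.43960,1.43414) → ×s → (0.82883,2.70395) → (0.83,2.70)

Cross-section at z=4.25: (-5.68,0.76) (5.41,-1.66) (7.97,3.47) (0.83,2.70)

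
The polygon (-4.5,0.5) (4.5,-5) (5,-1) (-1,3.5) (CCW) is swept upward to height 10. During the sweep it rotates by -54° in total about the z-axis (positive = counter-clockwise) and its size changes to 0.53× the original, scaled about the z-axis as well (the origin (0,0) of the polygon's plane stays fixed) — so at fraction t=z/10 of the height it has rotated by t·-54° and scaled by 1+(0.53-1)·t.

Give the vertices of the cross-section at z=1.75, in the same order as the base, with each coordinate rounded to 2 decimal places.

t = z/height = 1.75/10 = 0.175
s = 1 + (scale-1)·z/height = 1 + (0.53-1)·1.75/10 = 0.917750
θ = twist·z/height = -54°·1.75/10 = -9.4500° = -0.164934 rad
cos θ = 0.986429, sin θ = -0.164187 (intermediates below are computed at full precision and shown rounded to 5 d.p.)
v1: (-4.5,0.5) → rotate → (-4.35684,1.23206) → ×s → (-3.99849,1.13072) → (-4.00,1.13)
v2: (4.5,-5) → rotate → (3.61800,-5.67099) → ×s → (3.32042,-5.20455) → (3.32,-5.20)
v3: (5,-1) → rotate → (4.76796,-1.80736) → ×s → (4.37579,-1.65871) → (4.38,-1.66)
v4: (-1,3.5) → rotate → (-0.41178,3.61669) → ×s → (-0.37791,3.31922) → (-0.38,3.32)

Cross-section at z=1.75: (-4.00,1.13) (3.32,-5.20) (4.38,-1.66) (-0.38,3.32)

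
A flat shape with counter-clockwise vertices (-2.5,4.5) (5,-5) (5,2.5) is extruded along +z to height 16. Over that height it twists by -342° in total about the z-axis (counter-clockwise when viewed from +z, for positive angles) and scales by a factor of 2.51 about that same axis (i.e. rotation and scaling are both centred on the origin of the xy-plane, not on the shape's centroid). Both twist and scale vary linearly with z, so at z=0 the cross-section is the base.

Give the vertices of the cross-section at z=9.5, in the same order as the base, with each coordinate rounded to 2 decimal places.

Cross-section at z=9.5: (1.02,-9.71) (-5.01,12.44) (-10.58,-0.65)

t = z/height = 9.5/16 = 0.59375
s = 1 + (scale-1)·z/height = 1 + (2.51-1)·9.5/16 = 1.896563
θ = twist·z/height = -342°·9.5/16 = -203.0625° = -3.544109 rad
cos θ = -0.920078, sin θ = 0.391735 (intermediates below are computed at full precision and shown rounded to 5 d.p.)
v1: (-2.5,4.5) → rotate → (0.53739,-5.11969) → ×s → (1.01919,-9.70981) → (1.02,-9.71)
v2: (5,-5) → rotate → (-2.64172,6.55907) → ×s → (-5.01018,12.43968) → (-5.01,12.44)
v3: (5,2.5) → rotate → (-5.57973,-0.34152) → ×s → (-10.58230,-0.64771) → (-10.58,-0.65)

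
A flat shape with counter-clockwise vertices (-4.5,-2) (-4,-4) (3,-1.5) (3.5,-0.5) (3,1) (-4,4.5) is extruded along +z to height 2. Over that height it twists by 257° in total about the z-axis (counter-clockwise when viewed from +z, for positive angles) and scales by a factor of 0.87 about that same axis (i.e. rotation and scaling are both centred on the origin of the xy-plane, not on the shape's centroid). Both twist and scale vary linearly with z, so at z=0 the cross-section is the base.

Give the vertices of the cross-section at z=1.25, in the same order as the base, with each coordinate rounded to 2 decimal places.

t = z/height = 1.25/2 = 0.625
s = 1 + (scale-1)·z/height = 1 + (0.87-1)·1.25/2 = 0.918750
θ = twist·z/height = 257°·1.25/2 = 160.6250° = 2.803435 rad
cos θ = -0.943368, sin θ = 0.331750 (intermediates below are computed at full precision and shown rounded to 5 d.p.)
v1: (-4.5,-2) → rotate → (4.90865,0.39386) → ×s → (4.50982,0.36186) → (4.51,0.36)
v2: (-4,-4) → rotate → (5.10047,2.44647) → ×s → (4.68606,2.24770) → (4.69,2.25)
v3: (3,-1.5) → rotate → (-2.33248,2.41030) → ×s → (-2.14296,2.21446) → (-2.14,2.21)
v4: (3.5,-0.5) → rotate → (-3.13591,1.63281) → ×s → (-2.88112,1.50014) → (-2.88,1.50)
v5: (3,1) → rotate → (-3.16185,0.05188) → ×s → (-2.90495,0.04767) → (-2.90,0.05)
v6: (-4,4.5) → rotate → (2.28060,-5.57215) → ×s → (2.09530,-5.11941) → (2.10,-5.12)

Cross-section at z=1.25: (4.51,0.36) (4.69,2.25) (-2.14,2.21) (-2.88,1.50) (-2.90,0.05) (2.10,-5.12)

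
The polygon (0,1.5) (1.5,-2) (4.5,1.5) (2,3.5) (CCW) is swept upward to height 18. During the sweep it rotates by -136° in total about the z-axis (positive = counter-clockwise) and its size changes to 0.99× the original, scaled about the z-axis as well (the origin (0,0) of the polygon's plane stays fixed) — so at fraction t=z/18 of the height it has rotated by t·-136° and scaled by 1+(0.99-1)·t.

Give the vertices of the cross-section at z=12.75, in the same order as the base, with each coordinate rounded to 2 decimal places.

Cross-section at z=12.75: (1.48,-0.16) (-2.14,-1.26) (0.99,-4.61) (3.23,-2.36)

t = z/height = 12.75/18 = 0.708333
s = 1 + (scale-1)·z/height = 1 + (0.99-1)·12.75/18 = 0.992917
θ = twist·z/height = -136°·12.75/18 = -96.3333° = -1.681334 rad
cos θ = -0.110313, sin θ = -0.993897 (intermediates below are computed at full precision and shown rounded to 5 d.p.)
v1: (0,1.5) → rotate → (1.49085,-0.16547) → ×s → (1.48029,-0.16430) → (1.48,-0.16)
v2: (1.5,-2) → rotate → (-2.15326,-1.27022) → ×s → (-2.13801,-1.26122) → (-2.14,-1.26)
v3: (4.5,1.5) → rotate → (0.99444,-4.63801) → ×s → (0.98739,-4.60515) → (0.99,-4.61)
v4: (2,3.5) → rotate → (3.25801,-2.37389) → ×s → (3.23494,-2.35707) → (3.23,-2.36)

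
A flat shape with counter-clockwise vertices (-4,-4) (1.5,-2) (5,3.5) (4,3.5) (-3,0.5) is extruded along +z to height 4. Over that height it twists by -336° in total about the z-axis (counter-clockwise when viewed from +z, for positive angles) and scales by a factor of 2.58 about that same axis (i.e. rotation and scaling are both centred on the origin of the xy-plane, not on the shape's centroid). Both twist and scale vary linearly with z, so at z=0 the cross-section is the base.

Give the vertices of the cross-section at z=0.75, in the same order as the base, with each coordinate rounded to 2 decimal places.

Cross-section at z=0.75: (-6.97,2.27) (-1.43,-2.91) (6.98,-3.72) (6.40,-2.56) (-1.19,3.76)

t = z/height = 0.75/4 = 0.1875
s = 1 + (scale-1)·z/height = 1 + (2.58-1)·0.75/4 = 1.296250
θ = twist·z/height = -336°·0.75/4 = -63.0000° = -1.099557 rad
cos θ = 0.453990, sin θ = -0.891007 (intermediates below are computed at full precision and shown rounded to 5 d.p.)
v1: (-4,-4) → rotate → (-5.37999,1.74806) → ×s → (-6.97381,2.26593) → (-6.97,2.27)
v2: (1.5,-2) → rotate → (-1.10103,-2.24449) → ×s → (-1.42721,-2.90942) → (-1.43,-2.91)
v3: (5,3.5) → rotate → (5.38848,-2.86607) → ×s → (6.98481,-3.71514) → (6.98,-3.72)
v4: (4,3.5) → rotate → (4.93448,-1.97506) → ×s → (6.39633,-2.56017) → (6.40,-2.56)
v5: (-3,0.5) → rotate → (-0.91647,2.90001) → ×s → (-1.18797,3.75914) → (-1.19,3.76)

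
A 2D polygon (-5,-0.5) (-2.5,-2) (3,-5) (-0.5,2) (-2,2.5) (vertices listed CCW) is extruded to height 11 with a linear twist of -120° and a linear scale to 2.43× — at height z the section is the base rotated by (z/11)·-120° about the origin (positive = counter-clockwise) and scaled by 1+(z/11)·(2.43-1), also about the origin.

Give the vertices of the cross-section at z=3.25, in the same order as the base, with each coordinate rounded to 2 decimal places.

t = z/height = 3.25/11 = 0.295455
s = 1 + (scale-1)·z/height = 1 + (2.43-1)·3.25/11 = 1.422500
θ = twist·z/height = -120°·3.25/11 = -35.4545° = -0.618799 rad
cos θ = 0.814576, sin θ = -0.580057 (intermediates below are computed at full precision and shown rounded to 5 d.p.)
v1: (-5,-0.5) → rotate → (-4.36291,2.49300) → ×s → (-6.20624,3.54629) → (-6.21,3.55)
v2: (-2.5,-2) → rotate → (-3.19655,-0.17901) → ×s → (-4.54710,-0.25464) → (-4.55,-0.25)
v3: (3,-5) → rotate → (-0.45656,-5.81305) → ×s → (-0.64945,-8.26906) → (-0.65,-8.27)
v4: (-0.5,2) → rotate → (0.75283,1.91918) → ×s → (1.07089,2.73003) → (1.07,2.73)
v5: (-2,2.5) → rotate → (-0.17901,3.19655) → ×s → (-0.25464,4.54710) → (-0.25,4.55)

Cross-section at z=3.25: (-6.21,3.55) (-4.55,-0.25) (-0.65,-8.27) (1.07,2.73) (-0.25,4.55)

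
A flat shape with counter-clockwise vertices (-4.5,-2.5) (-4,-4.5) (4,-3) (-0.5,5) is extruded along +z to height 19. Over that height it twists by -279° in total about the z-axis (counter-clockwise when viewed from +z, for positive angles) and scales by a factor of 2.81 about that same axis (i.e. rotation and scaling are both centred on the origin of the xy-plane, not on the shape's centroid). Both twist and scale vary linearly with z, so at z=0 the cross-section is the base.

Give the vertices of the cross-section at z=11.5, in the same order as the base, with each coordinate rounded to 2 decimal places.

Cross-section at z=11.5: (8.24,6.96) (6.40,10.87) (-9.44,4.55) (3.05,-10.08)

t = z/height = 11.5/19 = 0.605263
s = 1 + (scale-1)·z/height = 1 + (2.81-1)·11.5/19 = 2.095526
θ = twist·z/height = -279°·11.5/19 = -168.8684° = -2.947310 rad
cos θ = -0.981186, sin θ = -0.193063 (intermediates below are computed at full precision and shown rounded to 5 d.p.)
v1: (-4.5,-2.5) → rotate → (3.93268,3.32175) → ×s → (8.24104,6.96081) → (8.24,6.96)
v2: (-4,-4.5) → rotate → (3.05596,5.18759) → ×s → (6.40385,10.87073) → (6.40,10.87)
v3: (4,-3) → rotate → (-4.50393,2.17131) → ×s → (-9.43811,4.55003) → (-9.44,4.55)
v4: (-0.5,5) → rotate → (1.45591,-4.80940) → ×s → (3.05089,-10.07823) → (3.05,-10.08)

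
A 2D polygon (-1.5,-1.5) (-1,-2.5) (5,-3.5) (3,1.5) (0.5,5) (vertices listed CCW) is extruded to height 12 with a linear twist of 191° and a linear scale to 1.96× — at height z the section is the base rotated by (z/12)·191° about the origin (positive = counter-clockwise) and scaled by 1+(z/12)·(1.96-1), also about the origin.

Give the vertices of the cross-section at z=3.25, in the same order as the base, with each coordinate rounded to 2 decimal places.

t = z/height = 3.25/12 = 0.270833
s = 1 + (scale-1)·z/height = 1 + (1.96-1)·3.25/12 = 1.260000
θ = twist·z/height = 191°·3.25/12 = 51.7292° = 0.902844 rad
cos θ = 0.619379, sin θ = 0.785092 (intermediates below are computed at full precision and shown rounded to 5 d.p.)
v1: (-1.5,-1.5) → rotate → (0.24857,-2.10671) → ×s → (0.31320,-2.65445) → (0.31,-2.65)
v2: (-1,-2.5) → rotate → (1.34335,-2.33354) → ×s → (1.69262,-2.94026) → (1.69,-2.94)
v3: (5,-3.5) → rotate → (5.84472,1.75763) → ×s → (7.36435,2.21461) → (7.36,2.21)
v4: (3,1.5) → rotate → (0.68050,3.28434) → ×s → (0.85743,4.13827) → (0.86,4.14)
v5: (0.5,5) → rotate → (-3.61577,3.48944) → ×s → (-4.55587,4.39670) → (-4.56,4.40)

Cross-section at z=3.25: (0.31,-2.65) (1.69,-2.94) (7.36,2.21) (0.86,4.14) (-4.56,4.40)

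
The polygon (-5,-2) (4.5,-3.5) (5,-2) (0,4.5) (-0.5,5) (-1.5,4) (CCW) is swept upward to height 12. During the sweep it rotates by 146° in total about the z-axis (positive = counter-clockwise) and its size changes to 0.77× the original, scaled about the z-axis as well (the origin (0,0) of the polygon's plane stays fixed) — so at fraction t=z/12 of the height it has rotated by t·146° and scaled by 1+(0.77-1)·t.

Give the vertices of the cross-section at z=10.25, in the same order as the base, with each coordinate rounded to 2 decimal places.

Cross-section at z=10.25: (3.61,-2.39) (0.25,4.57) (-0.97,4.22) (-2.97,-2.06) (-3.07,-2.62) (-1.96,-2.82)

t = z/height = 10.25/12 = 0.854167
s = 1 + (scale-1)·z/height = 1 + (0.77-1)·10.25/12 = 0.803542
θ = twist·z/height = 146°·10.25/12 = 124.7083° = 2.176571 rad
cos θ = -0.569399, sin θ = 0.822061 (intermediates below are computed at full precision and shown rounded to 5 d.p.)
v1: (-5,-2) → rotate → (4.49112,-2.97151) → ×s → (3.60880,-2.38773) → (3.61,-2.39)
v2: (4.5,-3.5) → rotate → (0.31492,5.69217) → ×s → (0.25305,4.57390) → (0.25,4.57)
v3: (5,-2) → rotate → (-1.20287,5.24910) → ×s → (-0.96656,4.21787) → (-0.97,4.22)
v4: (0,4.5) → rotate → (-3.69928,-2.56230) → ×s → (-2.97252,-2.05891) → (-2.97,-2.06)
v5: (-0.5,5) → rotate → (-3.82561,-3.25803) → ×s → (-3.07403,-2.61796) → (-3.07,-2.62)
v6: (-1.5,4) → rotate → (-2.43415,-3.51069) → ×s → (-1.95594,-2.82098) → (-1.96,-2.82)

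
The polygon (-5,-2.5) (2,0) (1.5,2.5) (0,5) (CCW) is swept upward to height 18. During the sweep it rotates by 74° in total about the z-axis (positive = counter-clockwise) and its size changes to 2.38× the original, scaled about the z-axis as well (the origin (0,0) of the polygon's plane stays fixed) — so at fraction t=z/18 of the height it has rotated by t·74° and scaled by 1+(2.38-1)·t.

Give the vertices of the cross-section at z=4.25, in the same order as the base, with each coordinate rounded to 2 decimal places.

t = z/height = 4.25/18 = 0.236111
s = 1 + (scale-1)·z/height = 1 + (2.38-1)·4.25/18 = 1.325833
θ = twist·z/height = 74°·4.25/18 = 17.4722° = 0.304948 rad
cos θ = 0.953863, sin θ = 0.300243 (intermediates below are computed at full precision and shown rounded to 5 d.p.)
v1: (-5,-2.5) → rotate → (-4.01870,-3.88587) → ×s → (-5.32813,-5.15202) → (-5.33,-5.15)
v2: (2,0) → rotate → (1.90773,0.60049) → ×s → (2.52933,0.79615) → (2.53,0.80)
v3: (1.5,2.5) → rotate → (0.68019,2.83502) → ×s → (0.90181,3.75877) → (0.90,3.76)
v4: (0,5) → rotate → (-1.50122,4.76931) → ×s → (-1.99036,6.32331) → (-1.99,6.32)

Cross-section at z=4.25: (-5.33,-5.15) (2.53,0.80) (0.90,3.76) (-1.99,6.32)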